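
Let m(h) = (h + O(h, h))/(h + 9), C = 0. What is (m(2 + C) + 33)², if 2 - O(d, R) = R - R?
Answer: 134689/121 ≈ 1113.1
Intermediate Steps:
O(d, R) = 2 (O(d, R) = 2 - (R - R) = 2 - 1*0 = 2 + 0 = 2)
m(h) = (2 + h)/(9 + h) (m(h) = (h + 2)/(h + 9) = (2 + h)/(9 + h))
(m(2 + C) + 33)² = ((2 + (2 + 0))/(9 + (2 + 0)) + 33)² = ((2 + 2)/(9 + 2) + 33)² = (4/11 + 33)² = (367/11)² = 134689/121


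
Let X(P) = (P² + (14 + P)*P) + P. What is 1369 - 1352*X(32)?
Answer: -3416487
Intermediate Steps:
X(P) = P + P² + P*(14 + P) (X(P) = (P² + P*(14 + P)) + P = P + P² + P*(14 + P))
1369 - 1352*X(32) = 1369 - 43264*(15 + 2*32) = 1369 - 43264*(15 + 64) = 1369 - 43264*79 = 1369 - 1352*2528 = 1369 - 3417856 = -3416487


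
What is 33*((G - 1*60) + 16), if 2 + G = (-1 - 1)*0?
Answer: -1518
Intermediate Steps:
G = -2 (G = -2 + (-1 - 1)*0 = -2 - 2*0 = -2 + 0 = -2)
33*((G - 1*60) + 16) = 33*((-2 - 1*60) + 16) = 33*((-2 - 60) + 16) = 33*(-62 + 16) = 33*(-46) = -1518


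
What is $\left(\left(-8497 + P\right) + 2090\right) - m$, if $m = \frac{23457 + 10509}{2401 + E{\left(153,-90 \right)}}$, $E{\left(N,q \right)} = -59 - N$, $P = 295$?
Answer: $- \frac{13413134}{2189} \approx -6127.5$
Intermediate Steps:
$m = \frac{33966}{2189}$ ($m = \frac{23457 + 10509}{2401 - 212} = \frac{33966}{2401 - 212} = \frac{33966}{2189} \approx 15.517$)
$\left(\left(-8497 + P\right) + 2090\right) - m = \left(\left(-8497 + 295\right) + 2090\right) - \frac{33966}{2189} = \left(-8202 + 2090\right) - \frac{33966}{2189} = -6112 - \frac{33966}{2189} = - \frac{13413134}{2189}$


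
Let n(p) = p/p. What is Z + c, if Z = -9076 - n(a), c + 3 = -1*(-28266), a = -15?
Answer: 19186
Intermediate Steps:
c = 28263 (c = -3 - 1*(-28266) = -3 + 28266 = 28263)
n(p) = 1
Z = -9077 (Z = -9076 - 1*1 = -9076 - 1 = -9077)
Z + c = -9077 + 28263 = 19186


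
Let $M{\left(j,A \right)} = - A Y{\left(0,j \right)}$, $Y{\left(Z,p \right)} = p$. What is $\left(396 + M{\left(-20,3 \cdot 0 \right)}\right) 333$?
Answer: $131868$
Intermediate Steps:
$M{\left(j,A \right)} = - A j$
$\left(396 + M{\left(-20,3 \cdot 0 \right)}\right) 333 = \left(396 - 3 \cdot 0 \left(-20\right)\right) 333 = \left(396 - 0 \left(-20\right)\right) 333 = \left(396 + 0\right) 333 = 396 \cdot 333 = 131868$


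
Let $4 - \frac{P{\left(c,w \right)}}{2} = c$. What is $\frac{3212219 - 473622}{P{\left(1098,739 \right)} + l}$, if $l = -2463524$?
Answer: $- \frac{2738597}{2465712} \approx -1.1107$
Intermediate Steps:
$P{\left(c,w \right)} = 8 - 2 c$
$\frac{3212219 - 473622}{P{\left(1098,739 \right)} + l} = \frac{3212219 - 473622}{\left(8 - 2196\right) - 2463524} = \frac{2738597}{\left(8 - 2196\right) - 2463524} = \frac{2738597}{-2188 - 2463524} = \frac{2738597}{-2465712} = 2738597 \left(- \frac{1}{2465712}\right) = - \frac{2738597}{2465712}$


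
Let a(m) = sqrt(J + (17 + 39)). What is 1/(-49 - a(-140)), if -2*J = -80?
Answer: -49/2305 + 4*sqrt(6)/2305 ≈ -0.017007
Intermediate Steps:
J = 40 (J = -1/2*(-80) = 40)
a(m) = 4*sqrt(6) (a(m) = sqrt(40 + (17 + 39)) = sqrt(40 + 56) = sqrt(96) = 4*sqrt(6))
1/(-49 - a(-140)) = 1/(-49 - 4*sqrt(6))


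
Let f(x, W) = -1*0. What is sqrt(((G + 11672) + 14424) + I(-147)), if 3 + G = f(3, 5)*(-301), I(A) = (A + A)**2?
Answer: sqrt(112529) ≈ 335.45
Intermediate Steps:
f(x, W) = 0
I(A) = 4*A**2 (I(A) = (2*A)**2 = 4*A**2)
G = -3 (G = -3 + 0*(-301) = -3 + 0 = -3)
sqrt(((G + 11672) + 14424) + I(-147)) = sqrt(((-3 + 11672) + 14424) + 4*(-147)**2) = sqrt((11669 + 14424) + 4*21609) = sqrt(26093 + 86436) = sqrt(112529)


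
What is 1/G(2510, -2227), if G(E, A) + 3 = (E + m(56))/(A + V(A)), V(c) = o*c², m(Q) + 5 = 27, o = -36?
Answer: -178545271/535638345 ≈ -0.33333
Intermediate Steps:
m(Q) = 22 (m(Q) = -5 + 27 = 22)
V(c) = -36*c²
G(E, A) = -3 + (22 + E)/(A - 36*A²) (G(E, A) = -3 + (E + 22)/(A - 36*A²) = -3 + (22 + E)/(A - 36*A²))
1/G(2510, -2227) = 1/((-22 - 1*2510 - 108*(-2227)² + 3*(-2227))/((-2227)*(-1 + 36*(-2227)))) = 1/(-(-22 - 2510 - 108*4959529 - 6681)/(2227*(-1 - 80172))) = 1/(-1/2227*(-22 - 2510 - 535629132 - 6681)/(-80173)) = 1/(-1/2227*(-1/80173)*(-535638345)) = 1/(-535638345/178545271) = -178545271/535638345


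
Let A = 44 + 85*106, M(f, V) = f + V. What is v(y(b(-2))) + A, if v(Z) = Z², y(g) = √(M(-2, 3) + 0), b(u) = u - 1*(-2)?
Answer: 9055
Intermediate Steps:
M(f, V) = V + f
A = 9054 (A = 44 + 9010 = 9054)
b(u) = 2 + u (b(u) = u + 2 = 2 + u)
y(g) = 1 (y(g) = √((3 - 2) + 0) = √(1 + 0) = √1 = 1)
v(y(b(-2))) + A = 1² + 9054 = 1 + 9054 = 9055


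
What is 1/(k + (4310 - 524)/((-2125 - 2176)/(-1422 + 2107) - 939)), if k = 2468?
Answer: 323758/797738039 ≈ 0.00040585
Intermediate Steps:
1/(k + (4310 - 524)/((-2125 - 2176)/(-1422 + 2107) - 939)) = 1/(2468 + (4310 - 524)/((-2125 - 2176)/(-1422 + 2107) - 939)) = 1/(2468 + 3786/(-4301/685 - 939)) = 1/(2468 + 3786/(-647516/685)) = 1/(2468 + 3786*(-685/647516)) = 1/(2468 - 1296705/323758) = 1/(797738039/323758) = 323758/797738039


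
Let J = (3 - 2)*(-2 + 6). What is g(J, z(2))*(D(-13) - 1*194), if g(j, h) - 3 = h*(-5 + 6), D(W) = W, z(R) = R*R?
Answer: -1449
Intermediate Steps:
z(R) = R**2
J = 4 (J = 1*4 = 4)
g(j, h) = 3 + h (g(j, h) = 3 + h*(-5 + 6) = 3 + h*1 = 3 + h)
g(J, z(2))*(D(-13) - 1*194) = (3 + 2**2)*(-13 - 1*194) = (3 + 4)*(-13 - 194) = 7*(-207) = -1449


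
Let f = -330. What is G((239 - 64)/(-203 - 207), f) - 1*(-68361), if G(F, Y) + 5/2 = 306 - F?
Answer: 2815262/41 ≈ 68665.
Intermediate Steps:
G(F, Y) = 607/2 - F (G(F, Y) = -5/2 + (306 - F) = 607/2 - F)
G((239 - 64)/(-203 - 207), f) - 1*(-68361) = (607/2 - (239 - 64)/(-203 - 207)) - 1*(-68361) = (607/2 - 175/(-410)) + 68361 = (607/2 - 175*(-1)/410) + 68361 = (607/2 - 1*(-35/82)) + 68361 = (607/2 + 35/82) + 68361 = 12461/41 + 68361 = 2815262/41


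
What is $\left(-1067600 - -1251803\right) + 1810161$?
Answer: $1994364$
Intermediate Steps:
$\left(-1067600 - -1251803\right) + 1810161 = \left(-1067600 + 1251803\right) + 1810161 = 184203 + 1810161 = 1994364$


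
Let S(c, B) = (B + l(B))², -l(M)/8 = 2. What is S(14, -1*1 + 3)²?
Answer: 38416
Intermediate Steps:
l(M) = -16 (l(M) = -8*2 = -16)
S(c, B) = (-16 + B)² (S(c, B) = (B - 16)² = (-16 + B)²)
S(14, -1*1 + 3)² = ((-16 + (-1*1 + 3))²)² = ((-16 + (-1 + 3))²)² = ((-16 + 2)²)² = ((-14)²)² = 196² = 38416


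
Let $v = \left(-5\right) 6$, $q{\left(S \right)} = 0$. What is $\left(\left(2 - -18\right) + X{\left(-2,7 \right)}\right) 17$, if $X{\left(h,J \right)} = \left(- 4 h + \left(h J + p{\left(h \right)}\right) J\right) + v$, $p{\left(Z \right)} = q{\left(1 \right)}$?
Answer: $-1700$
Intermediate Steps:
$p{\left(Z \right)} = 0$
$v = -30$
$X{\left(h,J \right)} = -30 - 4 h + h J^{2}$ ($X{\left(h,J \right)} = \left(- 4 h + \left(h J + 0\right) J\right) - 30 = \left(- 4 h + \left(J h + 0\right) J\right) - 30 = \left(- 4 h + J h J\right) - 30 = \left(- 4 h + h J^{2}\right) - 30 = -30 - 4 h + h J^{2}$)
$\left(\left(2 - -18\right) + X{\left(-2,7 \right)}\right) 17 = \left(\left(2 - -18\right) - \left(22 + 98\right)\right) 17 = \left(\left(2 + 18\right) - 120\right) 17 = \left(20 - 120\right) 17 = \left(-100\right) 17 = -1700$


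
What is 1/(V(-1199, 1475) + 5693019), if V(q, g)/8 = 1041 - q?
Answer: 1/5710939 ≈ 1.7510e-7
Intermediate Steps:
V(q, g) = 8328 - 8*q (V(q, g) = 8*(1041 - q) = 8328 - 8*q)
1/(V(-1199, 1475) + 5693019) = 1/((8328 - 8*(-1199)) + 5693019) = 1/((8328 + 9592) + 5693019) = 1/(17920 + 5693019) = 1/5710939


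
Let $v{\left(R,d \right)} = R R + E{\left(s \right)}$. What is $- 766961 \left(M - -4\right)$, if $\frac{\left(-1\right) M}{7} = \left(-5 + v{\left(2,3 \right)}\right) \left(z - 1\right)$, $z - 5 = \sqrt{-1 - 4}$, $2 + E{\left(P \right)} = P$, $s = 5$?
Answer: $39881972 + 10737454 i \sqrt{5} \approx 3.9882 \cdot 10^{7} + 2.401 \cdot 10^{7} i$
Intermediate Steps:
$E{\left(P \right)} = -2 + P$
$z = 5 + i \sqrt{5}$ ($z = 5 + \sqrt{-1 - 4} = 5 + \sqrt{-5} = 5 + i \sqrt{5} \approx 5.0 + 2.2361 i$)
$v{\left(R,d \right)} = 3 + R^{2}$ ($v{\left(R,d \right)} = R R + \left(-2 + 5\right) = R^{2} + 3 = 3 + R^{2}$)
$M = -56 - 14 i \sqrt{5}$ ($M = - 7 \left(-5 + \left(3 + 2^{2}\right)\right) \left(\left(5 + i \sqrt{5}\right) - 1\right) = - 7 \left(-5 + \left(3 + 4\right)\right) \left(4 + i \sqrt{5}\right) = - 7 \left(-5 + 7\right) \left(4 + i \sqrt{5}\right) = - 7 \cdot 2 \left(4 + i \sqrt{5}\right) = - 7 \left(8 + 2 i \sqrt{5}\right) = -56 - 14 i \sqrt{5} \approx -56.0 - 31.305 i$)
$- 766961 \left(M - -4\right) = - 766961 \left(\left(-56 - 14 i \sqrt{5}\right) - -4\right) = - 766961 \left(\left(-56 - 14 i \sqrt{5}\right) + 4\right) = - 766961 \left(-52 - 14 i \sqrt{5}\right) = 39881972 + 10737454 i \sqrt{5}$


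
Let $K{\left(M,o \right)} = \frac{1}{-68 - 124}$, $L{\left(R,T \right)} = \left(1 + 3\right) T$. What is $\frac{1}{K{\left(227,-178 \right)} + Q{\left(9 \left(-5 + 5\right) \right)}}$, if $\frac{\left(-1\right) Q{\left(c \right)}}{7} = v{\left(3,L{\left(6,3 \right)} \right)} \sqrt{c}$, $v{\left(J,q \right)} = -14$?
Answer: $-192$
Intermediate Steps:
$L{\left(R,T \right)} = 4 T$
$K{\left(M,o \right)} = - \frac{1}{192}$ ($K{\left(M,o \right)} = \frac{1}{-192} = - \frac{1}{192}$)
$Q{\left(c \right)} = 98 \sqrt{c}$ ($Q{\left(c \right)} = - 7 \left(- 14 \sqrt{c}\right) = 98 \sqrt{c}$)
$\frac{1}{K{\left(227,-178 \right)} + Q{\left(9 \left(-5 + 5\right) \right)}} = \frac{1}{- \frac{1}{192} + 98 \sqrt{9 \left(-5 + 5\right)}} = \frac{1}{- \frac{1}{192} + 98 \sqrt{9 \cdot 0}} = \frac{1}{- \frac{1}{192} + 98 \sqrt{0}} = \frac{1}{- \frac{1}{192} + 98 \cdot 0} = \frac{1}{- \frac{1}{192} + 0} = \frac{1}{- \frac{1}{192}} = -192$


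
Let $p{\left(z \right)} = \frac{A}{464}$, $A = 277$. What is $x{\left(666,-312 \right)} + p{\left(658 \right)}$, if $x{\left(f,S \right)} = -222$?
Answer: $- \frac{102731}{464} \approx -221.4$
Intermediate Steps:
$p{\left(z \right)} = \frac{277}{464}$
$x{\left(666,-312 \right)} + p{\left(658 \right)} = -222 + \frac{277}{464} = - \frac{102731}{464}$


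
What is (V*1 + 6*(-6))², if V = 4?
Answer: 1024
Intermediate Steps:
(V*1 + 6*(-6))² = (4*1 + 6*(-6))² = (4 - 36)² = (-32)² = 1024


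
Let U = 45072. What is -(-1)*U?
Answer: 45072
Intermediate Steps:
-(-1)*U = -(-1)*45072 = -1*(-45072) = 45072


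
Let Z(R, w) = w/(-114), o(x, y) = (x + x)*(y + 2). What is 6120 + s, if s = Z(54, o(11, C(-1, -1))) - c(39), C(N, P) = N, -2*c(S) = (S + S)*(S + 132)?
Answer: 728962/57 ≈ 12789.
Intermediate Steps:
c(S) = -S*(132 + S) (c(S) = -(S + S)*(S + 132)/2 = -2*S*(132 + S)/2 = -S*(132 + S))
o(x, y) = 2*x*(2 + y) (o(x, y) = (2*x)*(2 + y) = 2*x*(2 + y))
Z(R, w) = -w/114 (Z(R, w) = w*(-1/114) = -w/114)
s = 380122/57 (s = -11*(2 - 1)/57 - (-1)*39*(132 + 39) = -11/57 - (-1)*39*171 = -1/114*22 - 1*(-6669) = -11/57 + 6669 = 380122/57 ≈ 6668.8)
6120 + s = 6120 + 380122/57 = 728962/57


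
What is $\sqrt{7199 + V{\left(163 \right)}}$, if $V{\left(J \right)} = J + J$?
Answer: $5 \sqrt{301} \approx 86.747$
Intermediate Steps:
$V{\left(J \right)} = 2 J$
$\sqrt{7199 + V{\left(163 \right)}} = \sqrt{7199 + 2 \cdot 163} = \sqrt{7199 + 326} = \sqrt{7525} = 5 \sqrt{301}$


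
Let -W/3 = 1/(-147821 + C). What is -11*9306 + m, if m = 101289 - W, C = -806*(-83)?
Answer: -87154074/80923 ≈ -1077.0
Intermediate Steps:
C = 66898
W = 3/80923 (W = -3/(-147821 + 66898) = -3/(-80923) = -3*(-1/80923) = 3/80923 ≈ 3.7072e-5)
m = 8196609744/80923 (m = 101289 - 1*3/80923 = 101289 - 3/80923 = 8196609744/80923 ≈ 1.0129e+5)
-11*9306 + m = -11*9306 + 8196609744/80923 = -102366 + 8196609744/80923 = -87154074/80923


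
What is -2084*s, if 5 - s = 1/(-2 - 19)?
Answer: -220904/21 ≈ -10519.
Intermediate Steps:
s = 106/21 (s = 5 - 1/(-2 - 19) = 5 - 1/(-21) = 5 - 1*(-1/21) = 5 + 1/21 = 106/21 ≈ 5.0476)
-2084*s = -2084*106/21 = -220904/21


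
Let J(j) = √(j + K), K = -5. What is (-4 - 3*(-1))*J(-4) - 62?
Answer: -62 - 3*I ≈ -62.0 - 3.0*I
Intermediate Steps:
J(j) = √(-5 + j) (J(j) = √(j - 5) = √(-5 + j))
(-4 - 3*(-1))*J(-4) - 62 = (-4 - 3*(-1))*√(-5 - 4) - 62 = (-4 + 3)*√(-9) - 62 = -3*I - 62 = -62 - 3*I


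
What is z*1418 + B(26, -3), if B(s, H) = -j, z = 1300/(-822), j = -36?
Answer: -906904/411 ≈ -2206.6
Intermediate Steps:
z = -650/411 (z = 1300*(-1/822) = -650/411 ≈ -1.5815)
B(s, H) = 36 (B(s, H) = -1*(-36) = 36)
z*1418 + B(26, -3) = -650/411*1418 + 36 = -921700/411 + 36 = -906904/411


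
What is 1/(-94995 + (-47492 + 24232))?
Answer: -1/118255 ≈ -8.4563e-6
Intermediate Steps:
1/(-94995 + (-47492 + 24232)) = 1/(-94995 - 23260) = 1/(-118255) = -1/118255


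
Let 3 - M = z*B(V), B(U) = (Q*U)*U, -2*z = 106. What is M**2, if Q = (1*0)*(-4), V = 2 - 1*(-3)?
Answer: 9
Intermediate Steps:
z = -53 (z = -1/2*106 = -53)
V = 5 (V = 2 + 3 = 5)
Q = 0 (Q = 0*(-4) = 0)
B(U) = 0 (B(U) = (0*U)*U = 0*U = 0)
M = 3 (M = 3 - (-53)*0 = 3 - 1*0 = 3 + 0 = 3)
M**2 = 3**2 = 9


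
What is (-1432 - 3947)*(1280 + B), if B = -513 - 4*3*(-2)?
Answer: -4254789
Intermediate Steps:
B = -489 (B = -513 - 12*(-2) = -513 - 1*(-24) = -513 + 24 = -489)
(-1432 - 3947)*(1280 + B) = (-1432 - 3947)*(1280 - 489) = -5379*791 = -4254789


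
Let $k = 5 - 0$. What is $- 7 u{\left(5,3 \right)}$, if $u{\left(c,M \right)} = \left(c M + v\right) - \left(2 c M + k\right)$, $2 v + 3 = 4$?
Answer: $\frac{273}{2} \approx 136.5$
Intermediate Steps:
$v = \frac{1}{2}$ ($v = - \frac{3}{2} + \frac{1}{2} \cdot 4 = - \frac{3}{2} + 2 = \frac{1}{2} \approx 0.5$)
$k = 5$ ($k = 5 + 0 = 5$)
$u{\left(c,M \right)} = - \frac{9}{2} - M c$ ($u{\left(c,M \right)} = \left(c M + \frac{1}{2}\right) - \left(2 c M + 5\right) = \left(M c + \frac{1}{2}\right) - \left(2 M c + 5\right) = \left(\frac{1}{2} + M c\right) - \left(5 + 2 M c\right) = - \frac{9}{2} - M c$)
$- 7 u{\left(5,3 \right)} = - 7 \left(- \frac{9}{2} - 3 \cdot 5\right) = - 7 \left(- \frac{9}{2} - 15\right) = \left(-7\right) \left(- \frac{39}{2}\right) = \frac{273}{2}$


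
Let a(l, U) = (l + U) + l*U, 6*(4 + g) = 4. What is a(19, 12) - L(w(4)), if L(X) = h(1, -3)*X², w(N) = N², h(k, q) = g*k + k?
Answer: 2569/3 ≈ 856.33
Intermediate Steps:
g = -10/3 (g = -4 + (⅙)*4 = -4 + ⅔ = -10/3 ≈ -3.3333)
h(k, q) = -7*k/3 (h(k, q) = -10*k/3 + k = -7*k/3)
a(l, U) = U + l + U*l (a(l, U) = (U + l) + U*l = U + l + U*l)
L(X) = -7*X²/3 (L(X) = (-7/3*1)*X² = -7*X²/3)
a(19, 12) - L(w(4)) = (12 + 19 + 12*19) - (-7)*(4²)²/3 = (12 + 19 + 228) - (-7)*16²/3 = 259 - (-7)*256/3 = 259 - 1*(-1792/3) = 259 + 1792/3 = 2569/3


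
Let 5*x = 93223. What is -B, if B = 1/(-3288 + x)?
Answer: -5/76783 ≈ -6.5119e-5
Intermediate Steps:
x = 93223/5 (x = (⅕)*93223 = 93223/5 ≈ 18645.)
B = 5/76783 (B = 1/(-3288 + 93223/5) = 1/(76783/5) = 5/76783 ≈ 6.5119e-5)
-B = -1*5/76783 = -5/76783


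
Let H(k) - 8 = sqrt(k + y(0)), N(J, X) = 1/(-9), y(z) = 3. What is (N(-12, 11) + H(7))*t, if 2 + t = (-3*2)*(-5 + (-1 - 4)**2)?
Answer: -8662/9 - 122*sqrt(10) ≈ -1348.2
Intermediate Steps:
N(J, X) = -1/9
t = -122 (t = -2 + (-3*2)*(-5 + (-1 - 4)**2) = -2 - 6*(-5 + (-5)**2) = -2 - 6*(-5 + 25) = -2 - 6*20 = -2 - 120 = -122)
H(k) = 8 + sqrt(3 + k) (H(k) = 8 + sqrt(k + 3) = 8 + sqrt(3 + k))
(N(-12, 11) + H(7))*t = (-1/9 + (8 + sqrt(3 + 7)))*(-122) = (-1/9 + (8 + sqrt(10)))*(-122) = (71/9 + sqrt(10))*(-122) = -8662/9 - 122*sqrt(10)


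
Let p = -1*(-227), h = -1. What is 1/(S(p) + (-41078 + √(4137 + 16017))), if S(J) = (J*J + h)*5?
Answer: 108281/23449539845 - √20154/46899079690 ≈ 4.6146e-6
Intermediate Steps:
p = 227
S(J) = -5 + 5*J² (S(J) = (J*J - 1)*5 = (J² - 1)*5 = (-1 + J²)*5 = -5 + 5*J²)
1/(S(p) + (-41078 + √(4137 + 16017))) = 1/((-5 + 5*227²) + (-41078 + √(4137 + 16017))) = 1/((-5 + 5*51529) + (-41078 + √20154)) = 1/((-5 + 257645) + (-41078 + √20154)) = 1/(257640 + (-41078 + √20154)) = 1/(216562 + √20154)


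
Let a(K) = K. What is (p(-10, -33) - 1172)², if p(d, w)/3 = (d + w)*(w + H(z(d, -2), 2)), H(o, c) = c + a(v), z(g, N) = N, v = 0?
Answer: 7991929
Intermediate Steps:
H(o, c) = c (H(o, c) = c + 0 = c)
p(d, w) = 3*(2 + w)*(d + w) (p(d, w) = 3*((d + w)*(w + 2)) = 3*((d + w)*(2 + w)) = 3*((2 + w)*(d + w)) = 3*(2 + w)*(d + w))
(p(-10, -33) - 1172)² = ((3*(-33)² + 6*(-10) + 6*(-33) + 3*(-10)*(-33)) - 1172)² = ((3*1089 - 60 - 198 + 990) - 1172)² = ((3267 - 60 - 198 + 990) - 1172)² = (3999 - 1172)² = 2827² = 7991929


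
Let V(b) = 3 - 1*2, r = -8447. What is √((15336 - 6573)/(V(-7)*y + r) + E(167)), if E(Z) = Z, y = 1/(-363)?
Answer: √1560374078623670/3066262 ≈ 12.883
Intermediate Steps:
V(b) = 1 (V(b) = 3 - 2 = 1)
y = -1/363 ≈ -0.0027548
√((15336 - 6573)/(V(-7)*y + r) + E(167)) = √((15336 - 6573)/(1*(-1/363) - 8447) + 167) = √(8763/(-1/363 - 8447) + 167) = √(8763/(-3066262/363) + 167) = √(8763*(-363/3066262) + 167) = √(-3180969/3066262 + 167) = √(508884785/3066262) = √1560374078623670/3066262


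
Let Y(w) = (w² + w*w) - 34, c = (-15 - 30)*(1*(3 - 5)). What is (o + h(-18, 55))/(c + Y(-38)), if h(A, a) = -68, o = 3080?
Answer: 753/736 ≈ 1.0231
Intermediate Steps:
c = 90 (c = -45*(-2) = 90)
Y(w) = -34 + 2*w² (Y(w) = (w² + w²) - 34 = 2*w² - 34 = -34 + 2*w²)
(o + h(-18, 55))/(c + Y(-38)) = (3080 - 68)/(90 + (-34 + 2*(-38)²)) = 3012/(90 + (-34 + 2*1444)) = 3012/(90 + (-34 + 2888)) = 3012/(90 + 2854) = 3012/2944 = 3012*(1/2944) = 753/736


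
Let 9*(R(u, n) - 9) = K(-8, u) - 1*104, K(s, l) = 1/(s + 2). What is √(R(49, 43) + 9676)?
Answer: √3134190/18 ≈ 98.354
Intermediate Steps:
K(s, l) = 1/(2 + s)
R(u, n) = -139/54 (R(u, n) = 9 + (1/(2 - 8) - 1*104)/9 = 9 + (1/(-6) - 104)/9 = 9 + (-⅙ - 104)/9 = 9 + (⅑)*(-625/6) = 9 - 625/54 = -139/54)
√(R(49, 43) + 9676) = √(-139/54 + 9676) = √(522365/54) = √3134190/18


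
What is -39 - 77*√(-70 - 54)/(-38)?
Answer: -39 + 77*I*√31/19 ≈ -39.0 + 22.564*I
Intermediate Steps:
-39 - 77*√(-70 - 54)/(-38) = -39 - 77*√(-124)*(-1)/38 = -39 - 77*2*I*√31*(-1)/38 = -39 - (-77)*I*√31/19 = -39 + 77*I*√31/19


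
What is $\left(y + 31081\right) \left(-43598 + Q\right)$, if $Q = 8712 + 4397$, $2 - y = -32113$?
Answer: $-1926782844$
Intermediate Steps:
$y = 32115$ ($y = 2 - -32113 = 2 + 32113 = 32115$)
$Q = 13109$
$\left(y + 31081\right) \left(-43598 + Q\right) = \left(32115 + 31081\right) \left(-43598 + 13109\right) = 63196 \left(-30489\right) = -1926782844$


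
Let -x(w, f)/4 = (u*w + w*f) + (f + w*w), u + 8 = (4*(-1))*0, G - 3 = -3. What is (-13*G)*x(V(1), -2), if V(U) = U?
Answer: 0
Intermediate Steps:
G = 0 (G = 3 - 3 = 0)
u = -8 (u = -8 + (4*(-1))*0 = -8 - 4*0 = -8 + 0 = -8)
x(w, f) = -4*f - 4*w**2 + 32*w - 4*f*w (x(w, f) = -4*((-8*w + w*f) + (f + w*w)) = -4*((-8*w + f*w) + (f + w**2)) = -4*(f + w**2 - 8*w + f*w) = -4*f - 4*w**2 + 32*w - 4*f*w)
(-13*G)*x(V(1), -2) = (-13*0)*(-4*(-2) - 4*1**2 + 32*1 - 4*(-2)*1) = 0*(8 - 4*1 + 32 + 8) = 0*(8 - 4 + 32 + 8) = 0*44 = 0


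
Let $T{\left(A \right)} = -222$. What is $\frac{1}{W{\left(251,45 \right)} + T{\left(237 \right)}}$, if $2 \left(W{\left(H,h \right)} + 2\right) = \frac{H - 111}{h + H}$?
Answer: $- \frac{148}{33117} \approx -0.004469$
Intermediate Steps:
$W{\left(H,h \right)} = -2 + \frac{-111 + H}{2 \left(H + h\right)}$ ($W{\left(H,h \right)} = -2 + \frac{\left(H - 111\right) \frac{1}{h + H}}{2} = -2 + \frac{\left(-111 + H\right) \frac{1}{H + h}}{2} = -2 + \frac{\frac{1}{H + h} \left(-111 + H\right)}{2} = -2 + \frac{-111 + H}{2 \left(H + h\right)}$)
$\frac{1}{W{\left(251,45 \right)} + T{\left(237 \right)}} = \frac{1}{\frac{-111 - 180 - 753}{2 \left(251 + 45\right)} - 222} = \frac{1}{\frac{-111 - 180 - 753}{2 \cdot 296} - 222} = \frac{1}{\frac{1}{2} \cdot \frac{1}{296} \left(-1044\right) - 222} = \frac{1}{- \frac{261}{148} - 222} = \frac{1}{- \frac{33117}{148}} = - \frac{148}{33117}$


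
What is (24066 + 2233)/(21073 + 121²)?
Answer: 3757/5102 ≈ 0.73638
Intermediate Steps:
(24066 + 2233)/(21073 + 121²) = 26299/(21073 + 14641) = 26299/35714 = 26299*(1/35714) = 3757/5102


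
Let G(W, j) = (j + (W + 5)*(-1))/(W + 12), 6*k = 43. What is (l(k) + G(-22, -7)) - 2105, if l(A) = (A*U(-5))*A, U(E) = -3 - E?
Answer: -36059/18 ≈ -2003.3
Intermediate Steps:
k = 43/6 (k = (1/6)*43 = 43/6 ≈ 7.1667)
G(W, j) = (-5 + j - W)/(12 + W) (G(W, j) = (j + (5 + W)*(-1))/(12 + W) = (j + (-5 - W))/(12 + W) = (-5 + j - W)/(12 + W))
l(A) = 2*A**2 (l(A) = (A*(-3 - 1*(-5)))*A = (A*(-3 + 5))*A = (A*2)*A = (2*A)*A = 2*A**2)
(l(k) + G(-22, -7)) - 2105 = (2*(43/6)**2 + (-5 - 7 - 1*(-22))/(12 - 22)) - 2105 = (2*(1849/36) + (-5 - 7 + 22)/(-10)) - 2105 = (1849/18 - 1/10*10) - 2105 = (1849/18 - 1) - 2105 = 1831/18 - 2105 = -36059/18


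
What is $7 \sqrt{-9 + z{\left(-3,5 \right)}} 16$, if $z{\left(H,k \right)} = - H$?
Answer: $112 i \sqrt{6} \approx 274.34 i$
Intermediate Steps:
$7 \sqrt{-9 + z{\left(-3,5 \right)}} 16 = 7 \sqrt{-9 - -3} \cdot 16 = 7 \sqrt{-9 + 3} \cdot 16 = 7 \sqrt{-6} \cdot 16 = 7 i \sqrt{6} \cdot 16 = 112 i \sqrt{6}$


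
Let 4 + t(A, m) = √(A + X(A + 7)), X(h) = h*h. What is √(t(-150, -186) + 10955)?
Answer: √(10951 + √20299) ≈ 105.33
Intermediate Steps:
X(h) = h²
t(A, m) = -4 + √(A + (7 + A)²) (t(A, m) = -4 + √(A + (A + 7)²) = -4 + √(A + (7 + A)²))
√(t(-150, -186) + 10955) = √((-4 + √(-150 + (7 - 150)²)) + 10955) = √((-4 + √(-150 + (-143)²)) + 10955) = √((-4 + √(-150 + 20449)) + 10955) = √((-4 + √20299) + 10955) = √(10951 + √20299)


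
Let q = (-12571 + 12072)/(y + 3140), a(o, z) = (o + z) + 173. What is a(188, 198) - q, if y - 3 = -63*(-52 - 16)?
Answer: 4152192/7427 ≈ 559.07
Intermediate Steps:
a(o, z) = 173 + o + z
y = 4287 (y = 3 - 63*(-52 - 16) = 3 - 63*(-68) = 3 + 4284 = 4287)
q = -499/7427 (q = (-12571 + 12072)/(4287 + 3140) = -499/7427 ≈ -0.067187)
a(188, 198) - q = (173 + 188 + 198) - 1*(-499/7427) = 559 + 499/7427 = 4152192/7427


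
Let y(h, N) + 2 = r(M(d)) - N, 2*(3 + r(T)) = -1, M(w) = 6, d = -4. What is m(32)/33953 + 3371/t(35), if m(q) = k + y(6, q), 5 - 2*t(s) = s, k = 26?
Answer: -228911471/1018590 ≈ -224.73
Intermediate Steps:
r(T) = -7/2 (r(T) = -3 + (1/2)*(-1) = -3 - 1/2 = -7/2)
t(s) = 5/2 - s/2
y(h, N) = -11/2 - N (y(h, N) = -2 + (-7/2 - N) = -11/2 - N)
m(q) = 41/2 - q (m(q) = 26 + (-11/2 - q) = 41/2 - q)
m(32)/33953 + 3371/t(35) = (41/2 - 1*32)/33953 + 3371/(5/2 - 1/2*35) = (41/2 - 32)*(1/33953) + 3371/(5/2 - 35/2) = -23/2*1/33953 + 3371/(-15) = -23/67906 + 3371*(-1/15) = -23/67906 - 3371/15 = -228911471/1018590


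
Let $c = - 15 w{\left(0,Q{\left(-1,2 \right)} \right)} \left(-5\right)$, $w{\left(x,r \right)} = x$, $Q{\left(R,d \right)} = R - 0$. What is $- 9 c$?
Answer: $0$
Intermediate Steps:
$Q{\left(R,d \right)} = R$ ($Q{\left(R,d \right)} = R + 0 = R$)
$c = 0$ ($c = \left(-15\right) 0 \left(-5\right) = 0 \left(-5\right) = 0$)
$- 9 c = \left(-9\right) 0 = 0$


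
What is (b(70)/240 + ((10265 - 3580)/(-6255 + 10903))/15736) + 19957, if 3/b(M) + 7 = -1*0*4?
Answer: 1042623840123/52243520 ≈ 19957.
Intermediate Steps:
b(M) = -3/7 (b(M) = 3/(-7 - 1*0*4) = 3/(-7 + 0*4) = 3/(-7 + 0) = 3/(-7) = 3*(-1/7) = -3/7)
(b(70)/240 + ((10265 - 3580)/(-6255 + 10903))/15736) + 19957 = (-3/7/240 + ((10265 - 3580)/(-6255 + 10903))/15736) + 19957 = (-3/7*1/240 + (6685/4648)*(1/15736)) + 19957 = (-1/560 + (6685*(1/4648))*(1/15736)) + 19957 = (-1/560 + (955/664)*(1/15736)) + 19957 = (-1/560 + 955/10448704) + 19957 = -88517/52243520 + 19957 = 1042623840123/52243520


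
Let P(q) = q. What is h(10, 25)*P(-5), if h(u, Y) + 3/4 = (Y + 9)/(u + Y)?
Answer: -31/28 ≈ -1.1071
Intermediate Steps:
h(u, Y) = -¾ + (9 + Y)/(Y + u) (h(u, Y) = -¾ + (Y + 9)/(u + Y) = -¾ + (9 + Y)/(Y + u))
h(10, 25)*P(-5) = ((36 + 25 - 3*10)/(4*(25 + 10)))*(-5) = ((¼)*(36 + 25 - 30)/35)*(-5) = ((¼)*(1/35)*31)*(-5) = (31/140)*(-5) = -31/28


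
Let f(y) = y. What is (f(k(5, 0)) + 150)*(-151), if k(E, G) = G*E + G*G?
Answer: -22650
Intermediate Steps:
k(E, G) = G**2 + E*G (k(E, G) = E*G + G**2 = G**2 + E*G)
(f(k(5, 0)) + 150)*(-151) = (0*(5 + 0) + 150)*(-151) = (0*5 + 150)*(-151) = (0 + 150)*(-151) = 150*(-151) = -22650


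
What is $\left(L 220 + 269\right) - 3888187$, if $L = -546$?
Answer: $-4008038$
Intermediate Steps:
$\left(L 220 + 269\right) - 3888187 = \left(\left(-546\right) 220 + 269\right) - 3888187 = \left(-120120 + 269\right) - 3888187 = -119851 - 3888187 = -4008038$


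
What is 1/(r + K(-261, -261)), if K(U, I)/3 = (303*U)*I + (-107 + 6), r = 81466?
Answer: 1/62003152 ≈ 1.6128e-8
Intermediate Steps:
K(U, I) = -303 + 909*I*U (K(U, I) = 3*((303*U)*I + (-107 + 6)) = 3*(303*I*U - 101) = 3*(-101 + 303*I*U) = -303 + 909*I*U)
1/(r + K(-261, -261)) = 1/(81466 + (-303 + 909*(-261)*(-261))) = 1/(81466 + (-303 + 61921989)) = 1/(81466 + 61921686) = 1/62003152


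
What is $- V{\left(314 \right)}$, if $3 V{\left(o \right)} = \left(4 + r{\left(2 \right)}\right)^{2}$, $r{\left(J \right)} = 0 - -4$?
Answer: $- \frac{64}{3} \approx -21.333$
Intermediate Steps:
$r{\left(J \right)} = 4$ ($r{\left(J \right)} = 0 + 4 = 4$)
$V{\left(o \right)} = \frac{64}{3}$ ($V{\left(o \right)} = \frac{\left(4 + 4\right)^{2}}{3} = \frac{8^{2}}{3} = \frac{1}{3} \cdot 64 = \frac{64}{3}$)
$- V{\left(314 \right)} = \left(-1\right) \frac{64}{3} = - \frac{64}{3}$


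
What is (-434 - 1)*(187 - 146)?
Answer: -17835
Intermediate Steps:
(-434 - 1)*(187 - 146) = -435*41 = -17835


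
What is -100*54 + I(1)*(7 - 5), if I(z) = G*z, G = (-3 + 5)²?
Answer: -5392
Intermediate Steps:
G = 4 (G = 2² = 4)
I(z) = 4*z
-100*54 + I(1)*(7 - 5) = -100*54 + (4*1)*(7 - 5) = -5400 + 4*2 = -5400 + 8 = -5392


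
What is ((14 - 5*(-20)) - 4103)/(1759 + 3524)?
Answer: -3989/5283 ≈ -0.75506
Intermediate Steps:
((14 - 5*(-20)) - 4103)/(1759 + 3524) = ((14 + 100) - 4103)/5283 = (114 - 4103)*(1/5283) = -3989*1/5283 = -3989/5283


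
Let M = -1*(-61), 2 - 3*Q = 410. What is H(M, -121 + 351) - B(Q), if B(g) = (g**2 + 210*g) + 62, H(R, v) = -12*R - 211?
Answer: 9059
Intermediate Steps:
Q = -136 (Q = 2/3 - 1/3*410 = 2/3 - 410/3 = -136)
M = 61
H(R, v) = -211 - 12*R
B(g) = 62 + g**2 + 210*g
H(M, -121 + 351) - B(Q) = (-211 - 12*61) - (62 + (-136)**2 + 210*(-136)) = (-211 - 732) - (62 + 18496 - 28560) = -943 - 1*(-10002) = -943 + 10002 = 9059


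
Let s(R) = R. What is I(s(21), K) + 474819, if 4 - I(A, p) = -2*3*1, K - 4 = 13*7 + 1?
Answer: 474829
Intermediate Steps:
K = 96 (K = 4 + (13*7 + 1) = 4 + (91 + 1) = 4 + 92 = 96)
I(A, p) = 10 (I(A, p) = 4 - (-2*3) = 4 - (-6) = 4 - 1*(-6) = 4 + 6 = 10)
I(s(21), K) + 474819 = 10 + 474819 = 474829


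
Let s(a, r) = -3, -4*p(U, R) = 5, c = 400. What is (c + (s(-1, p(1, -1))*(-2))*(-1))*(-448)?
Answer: -176512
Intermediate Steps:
p(U, R) = -5/4 (p(U, R) = -¼*5 = -5/4)
(c + (s(-1, p(1, -1))*(-2))*(-1))*(-448) = (400 - 3*(-2)*(-1))*(-448) = (400 + 6*(-1))*(-448) = (400 - 6)*(-448) = 394*(-448) = -176512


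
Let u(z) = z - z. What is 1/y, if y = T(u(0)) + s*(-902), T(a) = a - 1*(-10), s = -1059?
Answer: 1/955228 ≈ 1.0469e-6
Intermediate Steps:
u(z) = 0
T(a) = 10 + a (T(a) = a + 10 = 10 + a)
y = 955228 (y = (10 + 0) - 1059*(-902) = 10 + 955218 = 955228)
1/y = 1/955228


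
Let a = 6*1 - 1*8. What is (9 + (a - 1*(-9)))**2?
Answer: 256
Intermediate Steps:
a = -2 (a = 6 - 8 = -2)
(9 + (a - 1*(-9)))**2 = (9 + (-2 - 1*(-9)))**2 = (9 + (-2 + 9))**2 = (9 + 7)**2 = 16**2 = 256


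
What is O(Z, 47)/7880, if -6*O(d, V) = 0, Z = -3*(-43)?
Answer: 0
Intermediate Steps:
Z = 129
O(d, V) = 0 (O(d, V) = -⅙*0 = 0)
O(Z, 47)/7880 = 0/7880 = 0*(1/7880) = 0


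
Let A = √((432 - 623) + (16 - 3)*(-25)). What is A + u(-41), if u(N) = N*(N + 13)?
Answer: 1148 + 2*I*√129 ≈ 1148.0 + 22.716*I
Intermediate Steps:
u(N) = N*(13 + N)
A = 2*I*√129 (A = √(-191 + 13*(-25)) = √(-191 - 325) = √(-516) = 2*I*√129 ≈ 22.716*I)
A + u(-41) = 2*I*√129 - 41*(13 - 41) = 2*I*√129 - 41*(-28) = 2*I*√129 + 1148 = 1148 + 2*I*√129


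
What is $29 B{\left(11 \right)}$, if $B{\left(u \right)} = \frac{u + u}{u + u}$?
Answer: $29$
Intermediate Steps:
$B{\left(u \right)} = 1$ ($B{\left(u \right)} = \frac{2 u}{2 u} = 2 u \frac{1}{2 u} = 1$)
$29 B{\left(11 \right)} = 29 \cdot 1 = 29$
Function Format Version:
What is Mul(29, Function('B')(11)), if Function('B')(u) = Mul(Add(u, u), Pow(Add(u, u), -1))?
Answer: 29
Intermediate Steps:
Function('B')(u) = 1 (Function('B')(u) = Mul(Mul(2, u), Pow(Mul(2, u), -1)) = Mul(Mul(2, u), Mul(Rational(1, 2), Pow(u, -1))) = 1)
Mul(29, Function('B')(11)) = Mul(29, 1) = 29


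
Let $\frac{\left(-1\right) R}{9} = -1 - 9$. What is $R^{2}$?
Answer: $8100$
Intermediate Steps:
$R = 90$ ($R = - 9 \left(-1 - 9\right) = \left(-9\right) \left(-10\right) = 90$)
$R^{2} = 90^{2} = 8100$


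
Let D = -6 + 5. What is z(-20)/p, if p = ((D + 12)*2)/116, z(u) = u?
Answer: -1160/11 ≈ -105.45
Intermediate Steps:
D = -1
p = 11/58 (p = ((-1 + 12)*2)/116 = (11*2)*(1/116) = 22*(1/116) = 11/58 ≈ 0.18966)
z(-20)/p = -20/11/58 = -20*58/11 = -1160/11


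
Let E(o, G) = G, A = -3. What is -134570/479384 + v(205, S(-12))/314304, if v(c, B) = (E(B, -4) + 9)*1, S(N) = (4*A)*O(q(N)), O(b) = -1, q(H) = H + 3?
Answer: -5286686545/18834038592 ≈ -0.28070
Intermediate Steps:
q(H) = 3 + H
S(N) = 12 (S(N) = (4*(-3))*(-1) = -12*(-1) = 12)
v(c, B) = 5 (v(c, B) = (-4 + 9)*1 = 5*1 = 5)
-134570/479384 + v(205, S(-12))/314304 = -134570/479384 + 5/314304 = -134570*1/479384 + 5*(1/314304) = -67285/239692 + 5/314304 = -5286686545/18834038592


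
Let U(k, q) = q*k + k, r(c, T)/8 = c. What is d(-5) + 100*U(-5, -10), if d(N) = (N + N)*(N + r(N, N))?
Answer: 4950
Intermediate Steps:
r(c, T) = 8*c
d(N) = 18*N**2 (d(N) = (N + N)*(N + 8*N) = (2*N)*(9*N) = 18*N**2)
U(k, q) = k + k*q (U(k, q) = k*q + k = k + k*q)
d(-5) + 100*U(-5, -10) = 18*(-5)**2 + 100*(-5*(1 - 10)) = 18*25 + 100*(-5*(-9)) = 450 + 100*45 = 450 + 4500 = 4950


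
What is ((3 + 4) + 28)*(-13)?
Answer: -455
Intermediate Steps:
((3 + 4) + 28)*(-13) = (7 + 28)*(-13) = 35*(-13) = -455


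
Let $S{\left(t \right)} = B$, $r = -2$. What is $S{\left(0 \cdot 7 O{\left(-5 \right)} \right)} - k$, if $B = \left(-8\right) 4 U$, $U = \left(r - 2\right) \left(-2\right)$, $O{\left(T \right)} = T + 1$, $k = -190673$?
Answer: $190417$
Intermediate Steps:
$O{\left(T \right)} = 1 + T$
$U = 8$ ($U = \left(-2 - 2\right) \left(-2\right) = \left(-4\right) \left(-2\right) = 8$)
$B = -256$ ($B = \left(-8\right) 4 \cdot 8 = \left(-32\right) 8 = -256$)
$S{\left(t \right)} = -256$
$S{\left(0 \cdot 7 O{\left(-5 \right)} \right)} - k = -256 - -190673 = -256 + 190673 = 190417$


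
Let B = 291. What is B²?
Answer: 84681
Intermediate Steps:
B² = 291² = 84681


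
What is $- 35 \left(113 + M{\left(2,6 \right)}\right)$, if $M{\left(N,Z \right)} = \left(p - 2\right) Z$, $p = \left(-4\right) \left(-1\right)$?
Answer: $-4375$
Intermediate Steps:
$p = 4$
$M{\left(N,Z \right)} = 2 Z$ ($M{\left(N,Z \right)} = \left(4 - 2\right) Z = 2 Z$)
$- 35 \left(113 + M{\left(2,6 \right)}\right) = - 35 \left(113 + 2 \cdot 6\right) = - 35 \left(113 + 12\right) = \left(-35\right) 125 = -4375$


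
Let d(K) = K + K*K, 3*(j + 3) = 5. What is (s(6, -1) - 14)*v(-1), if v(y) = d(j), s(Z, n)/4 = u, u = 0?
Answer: -56/9 ≈ -6.2222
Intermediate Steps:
s(Z, n) = 0 (s(Z, n) = 4*0 = 0)
j = -4/3 (j = -3 + (1/3)*5 = -3 + 5/3 = -4/3 ≈ -1.3333)
d(K) = K + K**2
v(y) = 4/9 (v(y) = -4*(1 - 4/3)/3 = -4/3*(-1/3) = 4/9)
(s(6, -1) - 14)*v(-1) = (0 - 14)*(4/9) = -14*4/9 = -56/9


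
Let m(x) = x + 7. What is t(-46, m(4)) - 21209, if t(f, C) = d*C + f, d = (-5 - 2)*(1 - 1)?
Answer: -21255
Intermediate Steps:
m(x) = 7 + x
d = 0 (d = -7*0 = 0)
t(f, C) = f (t(f, C) = 0*C + f = 0 + f = f)
t(-46, m(4)) - 21209 = -46 - 21209 = -21255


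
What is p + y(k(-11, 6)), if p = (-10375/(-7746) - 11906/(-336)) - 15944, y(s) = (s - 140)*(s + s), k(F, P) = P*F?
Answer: 2447532047/216888 ≈ 11285.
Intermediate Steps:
k(F, P) = F*P
y(s) = 2*s*(-140 + s) (y(s) = (-140 + s)*(2*s) = 2*s*(-140 + s))
p = -3450086449/216888 (p = (-10375*(-1/7746) - 11906*(-1/336)) - 15944 = (10375/7746 + 5953/168) - 15944 = 7975823/216888 - 15944 = -3450086449/216888 ≈ -15907.)
p + y(k(-11, 6)) = -3450086449/216888 + 2*(-11*6)*(-140 - 11*6) = -3450086449/216888 + 2*(-66)*(-140 - 66) = -3450086449/216888 + 2*(-66)*(-206) = -3450086449/216888 + 27192 = 2447532047/216888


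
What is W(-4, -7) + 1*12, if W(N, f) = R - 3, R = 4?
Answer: 13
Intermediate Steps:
W(N, f) = 1 (W(N, f) = 4 - 3 = 1)
W(-4, -7) + 1*12 = 1 + 1*12 = 1 + 12 = 13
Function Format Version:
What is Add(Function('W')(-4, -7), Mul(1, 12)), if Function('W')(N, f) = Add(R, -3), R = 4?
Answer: 13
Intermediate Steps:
Function('W')(N, f) = 1 (Function('W')(N, f) = Add(4, -3) = 1)
Add(Function('W')(-4, -7), Mul(1, 12)) = Add(1, Mul(1, 12)) = Add(1, 12) = 13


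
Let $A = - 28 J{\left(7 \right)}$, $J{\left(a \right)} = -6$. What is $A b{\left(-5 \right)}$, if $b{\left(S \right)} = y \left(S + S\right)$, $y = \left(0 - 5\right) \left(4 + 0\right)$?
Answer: $33600$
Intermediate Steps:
$y = -20$ ($y = \left(-5\right) 4 = -20$)
$b{\left(S \right)} = - 40 S$ ($b{\left(S \right)} = - 20 \left(S + S\right) = - 20 \cdot 2 S = - 40 S$)
$A = 168$ ($A = \left(-28\right) \left(-6\right) = 168$)
$A b{\left(-5 \right)} = 168 \left(\left(-40\right) \left(-5\right)\right) = 168 \cdot 200 = 33600$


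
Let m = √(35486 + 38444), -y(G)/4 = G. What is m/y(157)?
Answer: -√73930/628 ≈ -0.43296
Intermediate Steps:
y(G) = -4*G
m = √73930 ≈ 271.90
m/y(157) = √73930/((-4*157)) = √73930/(-628) = √73930*(-1/628) = -√73930/628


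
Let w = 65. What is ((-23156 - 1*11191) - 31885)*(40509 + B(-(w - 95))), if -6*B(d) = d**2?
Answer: -2673057288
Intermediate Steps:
B(d) = -d**2/6
((-23156 - 1*11191) - 31885)*(40509 + B(-(w - 95))) = ((-23156 - 1*11191) - 31885)*(40509 - (65 - 95)**2/6) = ((-23156 - 11191) - 31885)*(40509 - (-1*(-30))**2/6) = (-34347 - 31885)*(40509 - 1/6*30**2) = -66232*(40509 - 1/6*900) = -66232*(40509 - 150) = -66232*40359 = -2673057288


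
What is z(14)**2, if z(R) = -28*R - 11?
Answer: 162409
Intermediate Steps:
z(R) = -11 - 28*R
z(14)**2 = (-11 - 28*14)**2 = (-11 - 392)**2 = (-403)**2 = 162409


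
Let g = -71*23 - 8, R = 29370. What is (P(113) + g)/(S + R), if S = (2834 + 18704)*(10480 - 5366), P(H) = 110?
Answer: -1531/110174702 ≈ -1.3896e-5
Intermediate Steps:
g = -1641 (g = -1633 - 8 = -1641)
S = 110145332 (S = 21538*5114 = 110145332)
(P(113) + g)/(S + R) = (110 - 1641)/(110145332 + 29370) = -1531/110174702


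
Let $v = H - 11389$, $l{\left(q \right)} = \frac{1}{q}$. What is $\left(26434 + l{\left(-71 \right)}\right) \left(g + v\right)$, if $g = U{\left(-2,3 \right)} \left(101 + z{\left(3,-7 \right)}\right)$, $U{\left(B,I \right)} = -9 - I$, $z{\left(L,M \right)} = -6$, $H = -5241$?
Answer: $- \frac{33350967010}{71} \approx -4.6973 \cdot 10^{8}$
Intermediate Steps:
$g = -1140$ ($g = \left(-9 - 3\right) \left(101 - 6\right) = \left(-9 - 3\right) 95 = \left(-12\right) 95 = -1140$)
$v = -16630$ ($v = -5241 - 11389 = -16630$)
$\left(26434 + l{\left(-71 \right)}\right) \left(g + v\right) = \left(26434 + \frac{1}{-71}\right) \left(-1140 - 16630\right) = \left(26434 - \frac{1}{71}\right) \left(-17770\right) = \frac{1876813}{71} \left(-17770\right) = - \frac{33350967010}{71}$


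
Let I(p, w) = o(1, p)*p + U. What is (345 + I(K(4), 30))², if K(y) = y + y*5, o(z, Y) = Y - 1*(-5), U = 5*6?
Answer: 1147041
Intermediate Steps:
U = 30
o(z, Y) = 5 + Y (o(z, Y) = Y + 5 = 5 + Y)
K(y) = 6*y (K(y) = y + 5*y = 6*y)
I(p, w) = 30 + p*(5 + p) (I(p, w) = (5 + p)*p + 30 = p*(5 + p) + 30 = 30 + p*(5 + p))
(345 + I(K(4), 30))² = (345 + (30 + (6*4)*(5 + 6*4)))² = (345 + (30 + 24*(5 + 24)))² = (345 + (30 + 24*29))² = (345 + (30 + 696))² = (345 + 726)² = 1071² = 1147041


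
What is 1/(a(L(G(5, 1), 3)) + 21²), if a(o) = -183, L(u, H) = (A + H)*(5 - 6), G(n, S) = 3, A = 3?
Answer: 1/258 ≈ 0.0038760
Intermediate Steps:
L(u, H) = -3 - H (L(u, H) = (3 + H)*(5 - 6) = (3 + H)*(-1) = -3 - H)
1/(a(L(G(5, 1), 3)) + 21²) = 1/(-183 + 21²) = 1/(-183 + 441) = 1/258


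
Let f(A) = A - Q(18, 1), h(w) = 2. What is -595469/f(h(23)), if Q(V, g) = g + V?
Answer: 595469/17 ≈ 35028.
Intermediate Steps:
Q(V, g) = V + g
f(A) = -19 + A (f(A) = A - (18 + 1) = A - 1*19 = A - 19 = -19 + A)
-595469/f(h(23)) = -595469/(-19 + 2) = -595469/(-17) = -595469*(-1/17) = 595469/17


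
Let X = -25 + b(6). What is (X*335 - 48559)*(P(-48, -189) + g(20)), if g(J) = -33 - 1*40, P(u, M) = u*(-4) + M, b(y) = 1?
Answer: 3961930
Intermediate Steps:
P(u, M) = M - 4*u (P(u, M) = -4*u + M = M - 4*u)
g(J) = -73 (g(J) = -33 - 40 = -73)
X = -24 (X = -25 + 1 = -24)
(X*335 - 48559)*(P(-48, -189) + g(20)) = (-24*335 - 48559)*((-189 - 4*(-48)) - 73) = (-8040 - 48559)*((-189 + 192) - 73) = -56599*(3 - 73) = -56599*(-70) = 3961930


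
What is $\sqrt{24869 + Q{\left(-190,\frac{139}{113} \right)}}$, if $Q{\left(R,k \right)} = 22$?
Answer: $\sqrt{24891} \approx 157.77$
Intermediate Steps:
$\sqrt{24869 + Q{\left(-190,\frac{139}{113} \right)}} = \sqrt{24869 + 22} = \sqrt{24891}$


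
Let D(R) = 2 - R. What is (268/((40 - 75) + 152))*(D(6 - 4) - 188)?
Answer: -50384/117 ≈ -430.63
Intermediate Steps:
(268/((40 - 75) + 152))*(D(6 - 4) - 188) = (268/((40 - 75) + 152))*((2 - (6 - 4)) - 188) = (268/(-35 + 152))*((2 - 1*2) - 188) = (268/117)*((2 - 2) - 188) = (268*(1/117))*(0 - 188) = (268/117)*(-188) = -50384/117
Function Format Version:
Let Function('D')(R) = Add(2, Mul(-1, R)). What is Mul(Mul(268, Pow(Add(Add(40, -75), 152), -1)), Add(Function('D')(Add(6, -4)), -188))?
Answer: Rational(-50384, 117) ≈ -430.63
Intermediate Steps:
Mul(Mul(268, Pow(Add(Add(40, -75), 152), -1)), Add(Function('D')(Add(6, -4)), -188)) = Mul(Mul(268, Pow(Add(Add(40, -75), 152), -1)), Add(Add(2, Mul(-1, Add(6, -4))), -188)) = Mul(Mul(268, Pow(Add(-35, 152), -1)), Add(Add(2, Mul(-1, 2)), -188)) = Mul(Mul(268, Pow(117, -1)), Add(Add(2, -2), -188)) = Mul(Mul(268, Rational(1, 117)), Add(0, -188)) = Mul(Rational(268, 117), -188) = Rational(-50384, 117)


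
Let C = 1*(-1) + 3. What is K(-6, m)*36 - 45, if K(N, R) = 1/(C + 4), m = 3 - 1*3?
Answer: -39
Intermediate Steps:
C = 2 (C = -1 + 3 = 2)
m = 0 (m = 3 - 3 = 0)
K(N, R) = 1/6 (K(N, R) = 1/(2 + 4) = 1/6)
K(-6, m)*36 - 45 = (1/6)*36 - 45 = 6 - 45 = -39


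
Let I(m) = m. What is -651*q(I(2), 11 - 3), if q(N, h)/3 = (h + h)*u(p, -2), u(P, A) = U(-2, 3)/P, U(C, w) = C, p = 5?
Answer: 62496/5 ≈ 12499.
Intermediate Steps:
u(P, A) = -2/P
q(N, h) = -12*h/5 (q(N, h) = 3*((h + h)*(-2/5)) = 3*((2*h)*(-2*⅕)) = 3*((2*h)*(-⅖)) = 3*(-4*h/5) = -12*h/5)
-651*q(I(2), 11 - 3) = -(-7812)*(11 - 3)/5 = -(-7812)*8/5 = -651*(-96/5) = 62496/5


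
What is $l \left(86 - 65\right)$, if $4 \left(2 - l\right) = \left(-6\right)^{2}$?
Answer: $-147$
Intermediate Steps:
$l = -7$ ($l = 2 - \frac{\left(-6\right)^{2}}{4} = 2 - 9 = -7$)
$l \left(86 - 65\right) = - 7 \left(86 - 65\right) = \left(-7\right) 21 = -147$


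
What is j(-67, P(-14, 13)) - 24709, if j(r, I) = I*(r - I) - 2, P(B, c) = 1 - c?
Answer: -24051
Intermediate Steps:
j(r, I) = -2 + I*(r - I)
j(-67, P(-14, 13)) - 24709 = (-2 - (1 - 1*13)² + (1 - 1*13)*(-67)) - 24709 = (-2 - (1 - 13)² + (1 - 13)*(-67)) - 24709 = (-2 - 1*(-12)² - 12*(-67)) - 24709 = (-2 - 1*144 + 804) - 24709 = (-2 - 144 + 804) - 24709 = 658 - 24709 = -24051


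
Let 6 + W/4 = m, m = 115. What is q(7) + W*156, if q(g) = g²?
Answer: 68065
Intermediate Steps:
W = 436 (W = -24 + 4*115 = -24 + 460 = 436)
q(7) + W*156 = 7² + 436*156 = 49 + 68016 = 68065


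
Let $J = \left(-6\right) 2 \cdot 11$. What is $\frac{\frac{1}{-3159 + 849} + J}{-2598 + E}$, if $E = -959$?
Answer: $\frac{304921}{8216670} \approx 0.03711$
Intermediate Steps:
$J = -132$ ($J = \left(-12\right) 11 = -132$)
$\frac{\frac{1}{-3159 + 849} + J}{-2598 + E} = \frac{\frac{1}{-3159 + 849} - 132}{-2598 - 959} = \frac{\frac{1}{-2310} - 132}{-3557} = \left(- \frac{1}{2310} - 132\right) \left(- \frac{1}{3557}\right) = \left(- \frac{304921}{2310}\right) \left(- \frac{1}{3557}\right) = \frac{304921}{8216670}$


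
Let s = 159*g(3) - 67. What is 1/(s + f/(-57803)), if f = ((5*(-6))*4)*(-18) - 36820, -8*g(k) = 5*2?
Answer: -231212/61305949 ≈ -0.0037714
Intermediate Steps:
g(k) = -5/4 (g(k) = -5*2/8 = -⅛*10 = -5/4)
f = -34660 (f = -30*4*(-18) - 36820 = -120*(-18) - 36820 = 2160 - 36820 = -34660)
s = -1063/4 (s = 159*(-5/4) - 67 = -795/4 - 67 = -1063/4 ≈ -265.75)
1/(s + f/(-57803)) = 1/(-1063/4 - 34660/(-57803)) = 1/(-1063/4 - 34660*(-1/57803)) = 1/(-1063/4 + 34660/57803) = 1/(-61305949/231212) = -231212/61305949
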